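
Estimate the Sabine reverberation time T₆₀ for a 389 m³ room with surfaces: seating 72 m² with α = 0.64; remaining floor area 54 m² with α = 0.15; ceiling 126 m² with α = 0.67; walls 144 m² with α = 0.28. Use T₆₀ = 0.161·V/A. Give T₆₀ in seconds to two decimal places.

A = Σ Sᵢαᵢ = 72·0.64 + 54·0.15 + 126·0.67 + 144·0.28 = 178.92 m².
T₆₀ = 0.161·V/A = 0.161·389/178.92 = 0.350 s.

0.35 s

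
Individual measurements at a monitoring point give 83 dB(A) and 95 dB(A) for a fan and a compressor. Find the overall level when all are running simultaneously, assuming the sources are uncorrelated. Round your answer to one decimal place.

95.3 dB(A)

For uncorrelated sources the intensities add, so convert each level to linear form, sum, and take 10·log₁₀ of the total.
Σ 10^(L/10) = 10^(83/10) + 10^(95/10) = 3.362e+09.
L_total = 10·log₁₀(3.362e+09) = 95.27 dB(A).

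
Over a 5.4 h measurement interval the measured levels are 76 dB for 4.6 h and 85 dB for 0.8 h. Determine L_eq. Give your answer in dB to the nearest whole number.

Weight each interval's intensity by its duration and average over T = 5.4 h:
Σ tᵢ·10^(Lᵢ/10) = 4.6·10^(76/10) + 0.8·10^(85/10) = 4.361e+08.
L_eq = 10·log₁₀(4.361e+08/5.4) = 79.07 dB.

79 dB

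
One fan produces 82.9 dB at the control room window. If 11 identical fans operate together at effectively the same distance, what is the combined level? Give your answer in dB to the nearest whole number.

N identical incoherent sources raise the level by 10·log₁₀ N.
L_total = 82.9 + 10·log₁₀(11) = 82.9 + 10.414 = 93.31 dB.

93 dB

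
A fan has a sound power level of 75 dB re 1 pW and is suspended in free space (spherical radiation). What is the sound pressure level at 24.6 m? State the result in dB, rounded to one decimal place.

The power spreads over a sphere of area 4π·r², so L_p = L_w − 10·log₁₀(4π·r²).
4π·r² = 7605 m², 10·log₁₀ of that is 38.811 dB.
L_p = 75 − 38.811 = 36.19 dB.

36.2 dB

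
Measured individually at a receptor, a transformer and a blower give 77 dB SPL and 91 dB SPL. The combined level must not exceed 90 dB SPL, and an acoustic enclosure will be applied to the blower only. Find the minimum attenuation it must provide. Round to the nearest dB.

1 dB

Fixed contribution from the other source: Σ 10^(L/10) = 10^(77/10) = 5.012e+07 (77.00 dB SPL).
To meet 90 dB SPL overall, the treated blower may contribute at most 10^(90/10) − 5.012e+07 = 9.499e+08, i.e. 89.78 dB SPL.
So the blower must be reduced from 91 to 89.78 dB SPL: IL = 1.22 dB.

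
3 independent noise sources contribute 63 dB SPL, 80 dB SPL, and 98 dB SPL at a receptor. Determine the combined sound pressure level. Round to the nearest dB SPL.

98 dB SPL

For uncorrelated sources the intensities add, so convert each level to linear form, sum, and take 10·log₁₀ of the total.
Σ 10^(L/10) = 10^(63/10) + 10^(80/10) + 10^(98/10) = 6.412e+09.
L_total = 10·log₁₀(6.412e+09) = 98.07 dB SPL.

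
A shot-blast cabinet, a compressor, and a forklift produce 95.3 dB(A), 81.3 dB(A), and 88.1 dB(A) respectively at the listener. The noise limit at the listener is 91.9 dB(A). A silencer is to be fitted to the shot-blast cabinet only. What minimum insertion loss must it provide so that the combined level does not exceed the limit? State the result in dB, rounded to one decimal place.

The untreated sources together contribute 10^(81.3/10) + 10^(88.1/10) = 7.806e+08, i.e. 88.92 dB(A).
To meet 91.9 dB(A) overall, the treated shot-blast cabinet may contribute at most 10^(91.9/10) − 7.806e+08 = 7.683e+08, i.e. 88.86 dB(A).
So the shot-blast cabinet must be reduced from 95.3 to 88.86 dB(A): IL = 6.44 dB.

6.4 dB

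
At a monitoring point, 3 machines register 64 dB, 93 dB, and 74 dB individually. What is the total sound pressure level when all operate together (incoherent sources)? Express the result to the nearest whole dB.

Incoherent sources combine by intensity addition: L_total = 10·log₁₀(Σ 10^(L_i/10)).
Σ 10^(L/10) = 10^(64/10) + 10^(93/10) + 10^(74/10) = 2.023e+09.
L_total = 10·log₁₀(2.023e+09) = 93.06 dB.

93 dB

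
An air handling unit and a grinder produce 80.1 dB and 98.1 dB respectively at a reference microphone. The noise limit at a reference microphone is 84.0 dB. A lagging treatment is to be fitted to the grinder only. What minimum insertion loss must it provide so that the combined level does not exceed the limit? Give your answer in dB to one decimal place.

Fixed contribution from the other source: Σ 10^(L/10) = 10^(80.1/10) = 1.023e+08 (80.10 dB).
To meet 84.0 dB overall, the treated grinder may contribute at most 10^(84.0/10) − 1.023e+08 = 1.489e+08, i.e. 81.73 dB.
So the grinder must be reduced from 98.1 to 81.73 dB: IL = 16.37 dB.

16.4 dB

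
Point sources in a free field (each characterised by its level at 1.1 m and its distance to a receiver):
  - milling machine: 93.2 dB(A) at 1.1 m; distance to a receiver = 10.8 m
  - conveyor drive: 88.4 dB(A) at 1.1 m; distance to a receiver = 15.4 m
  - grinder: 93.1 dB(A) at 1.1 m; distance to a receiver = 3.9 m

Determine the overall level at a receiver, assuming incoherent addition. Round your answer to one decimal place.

Propagate each source to the receiver with L = L_ref − 20·log₁₀(r/r_ref), then add intensities.
milling machine: 93.2 − 20·log₁₀(10.8/1.1) = 93.2 − 19.84 = 73.36 dB(A).
conveyor drive: 88.4 − 20·log₁₀(15.4/1.1) = 88.4 − 22.92 = 65.48 dB(A).
grinder: 93.1 − 20·log₁₀(3.9/1.1) = 93.1 − 10.99 = 82.11 dB(A).
Σ 10^(L/10) = 1.876e+08 → L_total = 10·log₁₀(1.876e+08) = 82.73 dB(A).

82.7 dB(A)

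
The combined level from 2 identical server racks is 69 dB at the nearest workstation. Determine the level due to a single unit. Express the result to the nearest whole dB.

For N identical incoherent sources L_total = L₁ + 10·log₁₀ N, so L₁ = 69 − 10·log₁₀(2) = 69 − 3.010.

66 dB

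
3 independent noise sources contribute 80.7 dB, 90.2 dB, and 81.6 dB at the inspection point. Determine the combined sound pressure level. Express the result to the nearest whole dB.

For uncorrelated sources the intensities add, so convert each level to linear form, sum, and take 10·log₁₀ of the total.
Σ 10^(L/10) = 10^(80.7/10) + 10^(90.2/10) + 10^(81.6/10) = 1.309e+09.
L_total = 10·log₁₀(1.309e+09) = 91.17 dB.

91 dB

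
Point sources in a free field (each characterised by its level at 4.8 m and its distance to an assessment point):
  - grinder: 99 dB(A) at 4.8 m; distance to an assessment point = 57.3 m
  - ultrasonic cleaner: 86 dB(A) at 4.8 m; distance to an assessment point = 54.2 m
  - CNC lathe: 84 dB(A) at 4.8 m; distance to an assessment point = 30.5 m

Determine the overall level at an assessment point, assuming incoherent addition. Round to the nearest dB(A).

Propagate each source to the receiver with L = L_ref − 20·log₁₀(r/r_ref), then add intensities.
grinder: 99 − 20·log₁₀(57.3/4.8) = 99 − 21.54 = 77.46 dB(A).
ultrasonic cleaner: 86 − 20·log₁₀(54.2/4.8) = 86 − 21.06 = 64.94 dB(A).
CNC lathe: 84 − 20·log₁₀(30.5/4.8) = 84 − 16.06 = 67.94 dB(A).
Σ 10^(L/10) = 6.508e+07 → L_total = 10·log₁₀(6.508e+07) = 78.13 dB(A).

78 dB(A)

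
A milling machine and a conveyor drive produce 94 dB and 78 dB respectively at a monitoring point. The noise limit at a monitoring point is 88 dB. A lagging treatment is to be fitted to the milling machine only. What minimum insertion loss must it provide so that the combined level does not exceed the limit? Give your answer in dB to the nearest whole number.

6 dB

Everything except the milling machine sums to 10^(78/10) = 6.310e+07 in linear terms, 78.00 dB.
To meet 88 dB overall, the treated milling machine may contribute at most 10^(88/10) − 6.310e+07 = 5.679e+08, i.e. 87.54 dB.
So the milling machine must be reduced from 94 to 87.54 dB: IL = 6.46 dB.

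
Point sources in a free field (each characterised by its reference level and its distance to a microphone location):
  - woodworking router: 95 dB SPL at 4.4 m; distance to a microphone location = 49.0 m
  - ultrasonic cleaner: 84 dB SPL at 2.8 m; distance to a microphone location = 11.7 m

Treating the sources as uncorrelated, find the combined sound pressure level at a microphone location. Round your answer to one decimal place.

76.0 dB SPL

Apply inverse-square spreading to bring every level to the receiver, then sum 10^(L/10).
woodworking router: 95 − 20·log₁₀(49.0/4.4) = 95 − 20.93 = 74.07 dB SPL.
ultrasonic cleaner: 84 − 20·log₁₀(11.7/2.8) = 84 − 12.42 = 71.58 dB SPL.
Σ 10^(L/10) = 3.988e+07 → L_total = 10·log₁₀(3.988e+07) = 76.01 dB SPL.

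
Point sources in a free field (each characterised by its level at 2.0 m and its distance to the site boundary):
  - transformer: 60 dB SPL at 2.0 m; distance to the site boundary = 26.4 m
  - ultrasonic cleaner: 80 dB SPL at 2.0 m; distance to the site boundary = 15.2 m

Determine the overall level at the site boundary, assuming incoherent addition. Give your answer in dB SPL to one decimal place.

62.4 dB SPL

First find each source's level at the receiver (point-source: −20·log₁₀(r/r_ref)), then combine on an intensity basis.
transformer: 60 − 20·log₁₀(26.4/2.0) = 60 − 22.41 = 37.59 dB SPL.
ultrasonic cleaner: 80 − 20·log₁₀(15.2/2.0) = 80 − 17.62 = 62.38 dB SPL.
Σ 10^(L/10) = 1.737e+06 → L_total = 10·log₁₀(1.737e+06) = 62.40 dB SPL.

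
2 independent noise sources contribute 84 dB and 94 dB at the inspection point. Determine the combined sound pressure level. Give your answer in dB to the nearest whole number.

94 dB

For uncorrelated sources the intensities add, so convert each level to linear form, sum, and take 10·log₁₀ of the total.
Σ 10^(L/10) = 10^(84/10) + 10^(94/10) = 2.763e+09.
L_total = 10·log₁₀(2.763e+09) = 94.41 dB.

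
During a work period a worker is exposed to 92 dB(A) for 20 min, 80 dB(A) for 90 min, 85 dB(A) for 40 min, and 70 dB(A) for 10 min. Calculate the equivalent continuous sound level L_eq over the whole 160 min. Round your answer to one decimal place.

85.2 dB(A)

The energy average is taken in the linear domain: L_eq = 10·log₁₀[(Σ tᵢ·10^(Lᵢ/10))/T], T = 160 min.
Σ tᵢ·10^(Lᵢ/10) = 20·10^(92/10) + 90·10^(80/10) + 40·10^(85/10) + 10·10^(70/10) = 5.345e+10.
L_eq = 10·log₁₀(5.345e+10/160) = 85.24 dB(A).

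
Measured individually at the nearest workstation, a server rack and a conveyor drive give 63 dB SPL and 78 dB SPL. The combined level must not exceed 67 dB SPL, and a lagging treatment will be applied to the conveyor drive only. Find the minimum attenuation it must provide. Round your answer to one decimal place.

13.2 dB

Fixed contribution from the other source: Σ 10^(L/10) = 10^(63/10) = 1.995e+06 (63.00 dB SPL).
The limit corresponds to 10^(67/10) = 5.012e+06; subtracting the fixed part leaves 3.017e+06 for the conveyor drive, i.e. 64.80 dB SPL.
So the conveyor drive must be reduced from 78 to 64.80 dB SPL: IL = 13.20 dB.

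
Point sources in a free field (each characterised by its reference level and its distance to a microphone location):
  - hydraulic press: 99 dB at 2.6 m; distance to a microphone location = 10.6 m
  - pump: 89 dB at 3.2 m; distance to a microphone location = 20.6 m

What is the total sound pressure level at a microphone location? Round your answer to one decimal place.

Apply inverse-square spreading to bring every level to the receiver, then sum 10^(L/10).
hydraulic press: 99 − 20·log₁₀(10.6/2.6) = 99 − 12.21 = 86.79 dB.
pump: 89 − 20·log₁₀(20.6/3.2) = 89 − 16.17 = 72.83 dB.
Σ 10^(L/10) = 4.971e+08 → L_total = 10·log₁₀(4.971e+08) = 86.96 dB.

87.0 dB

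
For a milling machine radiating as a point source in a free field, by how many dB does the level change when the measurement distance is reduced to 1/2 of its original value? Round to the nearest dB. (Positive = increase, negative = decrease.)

A point source loses 6 dB per doubling of distance; generally ΔL = −20·log₁₀(r₂/r₁).
ΔL = −20·log₁₀(0.5) = +6.02 dB.

+6 dB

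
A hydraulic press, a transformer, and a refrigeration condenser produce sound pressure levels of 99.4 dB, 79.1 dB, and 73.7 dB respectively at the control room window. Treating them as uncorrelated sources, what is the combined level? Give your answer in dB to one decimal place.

99.5 dB

For uncorrelated sources the intensities add, so convert each level to linear form, sum, and take 10·log₁₀ of the total.
Σ 10^(L/10) = 10^(99.4/10) + 10^(79.1/10) + 10^(73.7/10) = 8.814e+09.
L_total = 10·log₁₀(8.814e+09) = 99.45 dB.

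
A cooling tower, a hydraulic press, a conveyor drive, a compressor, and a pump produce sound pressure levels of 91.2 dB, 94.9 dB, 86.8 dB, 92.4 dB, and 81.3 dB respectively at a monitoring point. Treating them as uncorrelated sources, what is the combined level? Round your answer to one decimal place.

For uncorrelated sources the intensities add, so convert each level to linear form, sum, and take 10·log₁₀ of the total.
Σ 10^(L/10) = 10^(91.2/10) + 10^(94.9/10) + 10^(86.8/10) + 10^(92.4/10) + 10^(81.3/10) = 6.760e+09.
L_total = 10·log₁₀(6.760e+09) = 98.30 dB.

98.3 dB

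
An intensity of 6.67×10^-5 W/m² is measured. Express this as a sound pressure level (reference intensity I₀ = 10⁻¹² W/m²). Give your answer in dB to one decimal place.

Dividing by I₀ shifts the exponent by 12: I/I₀ = 6.67×10^7.
L = 10·(0.8241 + 7) = 78.24 dB.

78.2 dB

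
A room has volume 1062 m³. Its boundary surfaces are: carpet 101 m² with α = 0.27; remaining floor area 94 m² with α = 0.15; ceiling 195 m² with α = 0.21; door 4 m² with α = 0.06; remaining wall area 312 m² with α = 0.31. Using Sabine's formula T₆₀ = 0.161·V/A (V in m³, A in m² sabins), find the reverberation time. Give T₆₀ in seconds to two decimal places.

0.95 s

Summing Sᵢαᵢ: 101·0.27 + 94·0.15 + 195·0.21 + 4·0.06 + 312·0.31 = 179.28 m².
T₆₀ = 0.161 × 1062 / 179.28 = 0.954 s.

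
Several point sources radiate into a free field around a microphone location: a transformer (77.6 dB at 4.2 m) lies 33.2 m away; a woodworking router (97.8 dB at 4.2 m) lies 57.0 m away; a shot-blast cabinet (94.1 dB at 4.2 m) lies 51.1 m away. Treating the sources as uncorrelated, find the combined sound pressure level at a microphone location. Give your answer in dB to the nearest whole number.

77 dB

Apply inverse-square spreading to bring every level to the receiver, then sum 10^(L/10).
transformer: 77.6 − 20·log₁₀(33.2/4.2) = 77.6 − 17.96 = 59.64 dB.
woodworking router: 97.8 − 20·log₁₀(57.0/4.2) = 97.8 − 22.65 = 75.15 dB.
shot-blast cabinet: 94.1 − 20·log₁₀(51.1/4.2) = 94.1 − 21.70 = 72.40 dB.
Σ 10^(L/10) = 5.100e+07 → L_total = 10·log₁₀(5.100e+07) = 77.08 dB.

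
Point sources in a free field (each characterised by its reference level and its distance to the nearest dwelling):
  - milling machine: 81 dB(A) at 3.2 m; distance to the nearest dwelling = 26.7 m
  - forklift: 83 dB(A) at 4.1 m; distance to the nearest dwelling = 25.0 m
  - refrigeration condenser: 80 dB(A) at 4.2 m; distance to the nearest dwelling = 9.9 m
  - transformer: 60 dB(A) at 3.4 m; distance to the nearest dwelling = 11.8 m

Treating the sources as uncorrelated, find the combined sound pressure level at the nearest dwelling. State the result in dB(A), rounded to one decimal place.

First find each source's level at the receiver (point-source: −20·log₁₀(r/r_ref)), then combine on an intensity basis.
milling machine: 81 − 20·log₁₀(26.7/3.2) = 81 − 18.43 = 62.57 dB(A).
forklift: 83 − 20·log₁₀(25.0/4.1) = 83 − 15.70 = 67.30 dB(A).
refrigeration condenser: 80 − 20·log₁₀(9.9/4.2) = 80 − 7.45 = 72.55 dB(A).
transformer: 60 − 20·log₁₀(11.8/3.4) = 60 − 10.81 = 49.19 dB(A).
Σ 10^(L/10) = 2.526e+07 → L_total = 10·log₁₀(2.526e+07) = 74.02 dB(A).

74.0 dB(A)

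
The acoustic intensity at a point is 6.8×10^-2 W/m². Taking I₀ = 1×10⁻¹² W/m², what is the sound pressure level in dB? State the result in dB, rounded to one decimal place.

108.3 dB

I/I₀ = 6.8×10^-2/10⁻¹² = 6.8×10^10, and L = 10·log₁₀(I/I₀).
L = 10·(0.8325 + 10) = 108.33 dB.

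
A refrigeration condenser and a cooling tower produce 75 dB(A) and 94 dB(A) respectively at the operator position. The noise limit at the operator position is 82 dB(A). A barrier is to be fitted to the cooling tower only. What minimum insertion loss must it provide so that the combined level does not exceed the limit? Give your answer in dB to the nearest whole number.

13 dB

Everything except the cooling tower sums to 10^(75/10) = 3.162e+07 in linear terms, 75.00 dB(A).
The limit corresponds to 10^(82/10) = 1.585e+08; subtracting the fixed part leaves 1.269e+08 for the cooling tower, i.e. 81.03 dB(A).
Required insertion loss = 94 − 81.03 = 12.97 dB.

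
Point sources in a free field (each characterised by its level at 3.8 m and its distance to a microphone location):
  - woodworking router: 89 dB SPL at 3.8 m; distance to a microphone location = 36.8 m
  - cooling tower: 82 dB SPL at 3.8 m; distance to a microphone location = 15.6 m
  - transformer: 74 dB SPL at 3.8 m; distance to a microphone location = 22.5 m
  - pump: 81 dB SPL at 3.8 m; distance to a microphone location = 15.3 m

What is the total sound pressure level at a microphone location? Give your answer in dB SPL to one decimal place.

74.2 dB SPL

First find each source's level at the receiver (point-source: −20·log₁₀(r/r_ref)), then combine on an intensity basis.
woodworking router: 89 − 20·log₁₀(36.8/3.8) = 89 − 19.72 = 69.28 dB SPL.
cooling tower: 82 − 20·log₁₀(15.6/3.8) = 82 − 12.27 = 69.73 dB SPL.
transformer: 74 − 20·log₁₀(22.5/3.8) = 74 − 15.45 = 58.55 dB SPL.
pump: 81 − 20·log₁₀(15.3/3.8) = 81 − 12.10 = 68.90 dB SPL.
Σ 10^(L/10) = 2.636e+07 → L_total = 10·log₁₀(2.636e+07) = 74.21 dB SPL.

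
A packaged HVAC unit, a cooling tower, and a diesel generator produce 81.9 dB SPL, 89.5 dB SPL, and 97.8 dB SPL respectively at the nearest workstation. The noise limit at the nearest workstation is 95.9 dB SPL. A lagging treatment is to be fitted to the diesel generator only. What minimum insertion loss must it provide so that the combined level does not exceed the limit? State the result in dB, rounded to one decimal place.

3.3 dB

Fixed contribution from the other sources: Σ 10^(L/10) = 10^(81.9/10) + 10^(89.5/10) = 1.046e+09 (90.20 dB SPL).
The limit corresponds to 10^(95.9/10) = 3.890e+09; subtracting the fixed part leaves 2.844e+09 for the diesel generator, i.e. 94.54 dB SPL.
Required insertion loss = 97.8 − 94.54 = 3.26 dB.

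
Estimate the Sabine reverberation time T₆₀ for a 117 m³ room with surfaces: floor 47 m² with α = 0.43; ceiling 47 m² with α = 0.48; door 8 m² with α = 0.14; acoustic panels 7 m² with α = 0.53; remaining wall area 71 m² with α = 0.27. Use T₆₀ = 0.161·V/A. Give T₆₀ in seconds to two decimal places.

Summing Sᵢαᵢ: 47·0.43 + 47·0.48 + 8·0.14 + 7·0.53 + 71·0.27 = 66.77 m².
T₆₀ = 0.161 × 117 / 66.77 = 0.282 s.

0.28 s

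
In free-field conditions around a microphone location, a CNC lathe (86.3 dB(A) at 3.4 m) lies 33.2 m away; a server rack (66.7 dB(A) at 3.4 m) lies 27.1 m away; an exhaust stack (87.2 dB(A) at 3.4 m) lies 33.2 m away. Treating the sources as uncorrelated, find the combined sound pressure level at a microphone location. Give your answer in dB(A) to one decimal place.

First find each source's level at the receiver (point-source: −20·log₁₀(r/r_ref)), then combine on an intensity basis.
CNC lathe: 86.3 − 20·log₁₀(33.2/3.4) = 86.3 − 19.79 = 66.51 dB(A).
server rack: 66.7 − 20·log₁₀(27.1/3.4) = 66.7 − 18.03 = 48.67 dB(A).
exhaust stack: 87.2 − 20·log₁₀(33.2/3.4) = 87.2 − 19.79 = 67.41 dB(A).
Σ 10^(L/10) = 1.005e+07 → L_total = 10·log₁₀(1.005e+07) = 70.02 dB(A).

70.0 dB(A)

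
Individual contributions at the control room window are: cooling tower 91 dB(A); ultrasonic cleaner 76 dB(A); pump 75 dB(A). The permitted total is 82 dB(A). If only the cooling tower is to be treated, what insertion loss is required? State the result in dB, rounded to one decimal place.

Everything except the cooling tower sums to 10^(76/10) + 10^(75/10) = 7.143e+07 in linear terms, 78.54 dB(A).
The limit corresponds to 10^(82/10) = 1.585e+08; subtracting the fixed part leaves 8.706e+07 for the cooling tower, i.e. 79.40 dB(A).
So the cooling tower must be reduced from 91 to 79.40 dB(A): IL = 11.60 dB.

11.6 dB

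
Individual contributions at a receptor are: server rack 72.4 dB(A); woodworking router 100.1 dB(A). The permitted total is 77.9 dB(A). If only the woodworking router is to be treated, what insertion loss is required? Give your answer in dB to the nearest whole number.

24 dB

The untreated sources together contribute 10^(72.4/10) = 1.738e+07, i.e. 72.40 dB(A).
The limit corresponds to 10^(77.9/10) = 6.166e+07; subtracting the fixed part leaves 4.428e+07 for the woodworking router, i.e. 76.46 dB(A).
So the woodworking router must be reduced from 100.1 to 76.46 dB(A): IL = 23.64 dB.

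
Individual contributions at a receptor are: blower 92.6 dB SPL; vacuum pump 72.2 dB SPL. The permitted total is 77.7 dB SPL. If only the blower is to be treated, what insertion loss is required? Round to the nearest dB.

16 dB

Fixed contribution from the other source: Σ 10^(L/10) = 10^(72.2/10) = 1.660e+07 (72.20 dB SPL).
The limit corresponds to 10^(77.7/10) = 5.888e+07; subtracting the fixed part leaves 4.229e+07 for the blower, i.e. 76.26 dB SPL.
Required insertion loss = 92.6 − 76.26 = 16.34 dB.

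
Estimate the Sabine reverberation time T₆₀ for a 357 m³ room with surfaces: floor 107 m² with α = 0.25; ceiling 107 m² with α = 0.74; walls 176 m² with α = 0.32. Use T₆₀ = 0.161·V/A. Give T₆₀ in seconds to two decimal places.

Summing Sᵢαᵢ: 107·0.25 + 107·0.74 + 176·0.32 = 162.25 m².
T₆₀ = 0.161·V/A = 0.161·357/162.25 = 0.354 s.

0.35 s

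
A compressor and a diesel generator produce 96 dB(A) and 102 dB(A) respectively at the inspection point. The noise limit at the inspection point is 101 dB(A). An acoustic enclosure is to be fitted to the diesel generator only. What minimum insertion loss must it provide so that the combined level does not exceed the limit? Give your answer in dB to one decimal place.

2.7 dB

Everything except the diesel generator sums to 10^(96/10) = 3.981e+09 in linear terms, 96.00 dB(A).
To meet 101 dB(A) overall, the treated diesel generator may contribute at most 10^(101/10) − 3.981e+09 = 8.608e+09, i.e. 99.35 dB(A).
So the diesel generator must be reduced from 102 to 99.35 dB(A): IL = 2.65 dB.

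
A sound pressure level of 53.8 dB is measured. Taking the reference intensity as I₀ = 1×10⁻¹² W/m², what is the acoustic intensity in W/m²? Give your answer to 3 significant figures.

I/I₀ = 10^(53.8/10) = 2.399e+05, so I = 2.399e+05 × 10⁻¹² W/m².

2.40e-07 W/m²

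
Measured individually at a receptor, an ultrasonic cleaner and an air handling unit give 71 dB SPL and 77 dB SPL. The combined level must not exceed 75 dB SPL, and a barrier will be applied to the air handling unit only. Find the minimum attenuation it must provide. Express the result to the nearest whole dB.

Everything except the air handling unit sums to 10^(71/10) = 1.259e+07 in linear terms, 71.00 dB SPL.
The limit corresponds to 10^(75/10) = 3.162e+07; subtracting the fixed part leaves 1.903e+07 for the air handling unit, i.e. 72.80 dB SPL.
Required insertion loss = 77 − 72.80 = 4.20 dB.

4 dB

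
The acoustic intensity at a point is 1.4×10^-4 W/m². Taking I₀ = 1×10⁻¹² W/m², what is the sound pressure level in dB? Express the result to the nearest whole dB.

81 dB

L = 10·log₁₀(I/I₀) = 10·log₁₀(1.4×10^-4/10⁻¹²) = 10·log₁₀(1.4×10^8).
L = 10·(0.1461 + 8) = 81.46 dB.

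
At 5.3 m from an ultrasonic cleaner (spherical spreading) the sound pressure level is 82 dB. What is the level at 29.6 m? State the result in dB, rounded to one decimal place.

Point-source attenuation: ΔL = 20·log₁₀(r₂/r₁) = 20·log₁₀(29.6/5.3) = 14.940 dB.
L₂ = 82 − 20·log₁₀(29.6/5.3) = 82 − 14.940 = 67.06 dB.

67.1 dB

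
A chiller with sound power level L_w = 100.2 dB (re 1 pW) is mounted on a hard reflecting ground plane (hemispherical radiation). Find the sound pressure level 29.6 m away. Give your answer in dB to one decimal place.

Free-field hemispherical radiation: L_p = L_w − 10·log₁₀(2π·r²), r = 29.6 m.
2π·r² = 5505 m², 10·log₁₀ of that is 37.408 dB.
L_p = 100.2 − 37.408 = 62.79 dB.

62.8 dB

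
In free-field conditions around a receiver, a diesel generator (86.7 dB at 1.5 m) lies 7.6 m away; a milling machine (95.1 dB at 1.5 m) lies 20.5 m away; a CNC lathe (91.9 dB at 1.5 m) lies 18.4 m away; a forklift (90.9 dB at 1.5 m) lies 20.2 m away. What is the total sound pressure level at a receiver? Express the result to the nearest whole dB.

First find each source's level at the receiver (point-source: −20·log₁₀(r/r_ref)), then combine on an intensity basis.
diesel generator: 86.7 − 20·log₁₀(7.6/1.5) = 86.7 − 14.09 = 72.61 dB.
milling machine: 95.1 − 20·log₁₀(20.5/1.5) = 95.1 − 22.71 = 72.39 dB.
CNC lathe: 91.9 − 20·log₁₀(18.4/1.5) = 91.9 − 21.77 = 70.13 dB.
forklift: 90.9 − 20·log₁₀(20.2/1.5) = 90.9 − 22.59 = 68.31 dB.
Σ 10^(L/10) = 5.262e+07 → L_total = 10·log₁₀(5.262e+07) = 77.21 dB.

77 dB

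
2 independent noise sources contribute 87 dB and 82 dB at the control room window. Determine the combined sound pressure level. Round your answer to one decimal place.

88.2 dB

For uncorrelated sources the intensities add, so convert each level to linear form, sum, and take 10·log₁₀ of the total.
Σ 10^(L/10) = 10^(87/10) + 10^(82/10) = 6.597e+08.
L_total = 10·log₁₀(6.597e+08) = 88.19 dB.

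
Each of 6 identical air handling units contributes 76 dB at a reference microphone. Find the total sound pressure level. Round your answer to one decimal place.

83.8 dB

L_total = L₁ + 10·log₁₀ N for N identical incoherent sources.
L_total = 76 + 10·log₁₀(6) = 76 + 7.782 = 83.78 dB.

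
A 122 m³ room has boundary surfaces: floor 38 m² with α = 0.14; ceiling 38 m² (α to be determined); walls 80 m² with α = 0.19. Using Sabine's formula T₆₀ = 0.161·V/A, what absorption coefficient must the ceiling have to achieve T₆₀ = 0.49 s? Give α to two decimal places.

Required total absorption A = 0.161·122/0.49 = 40.09 m².
Absorption from the other surfaces = 38·0.14 + 80·0.19 = 20.52 m², so the ceiling must supply 19.57 m² over 38 m².
α = 19.57/38 = 0.515.

0.51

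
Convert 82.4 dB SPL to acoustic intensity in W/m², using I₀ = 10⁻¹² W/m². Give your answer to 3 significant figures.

I/I₀ = 10^(82.4/10) = 1.738e+08, so I = 1.738e+08 × 10⁻¹² W/m².

0.000174 W/m²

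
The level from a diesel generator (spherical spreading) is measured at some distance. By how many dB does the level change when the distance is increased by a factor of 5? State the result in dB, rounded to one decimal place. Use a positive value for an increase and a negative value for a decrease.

A point source loses 6 dB per doubling of distance; generally ΔL = −20·log₁₀(r₂/r₁).
ΔL = −20·log₁₀(5) = -13.98 dB.

-14.0 dB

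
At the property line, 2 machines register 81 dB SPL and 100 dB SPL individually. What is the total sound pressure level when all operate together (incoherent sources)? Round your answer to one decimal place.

For uncorrelated sources the intensities add, so convert each level to linear form, sum, and take 10·log₁₀ of the total.
Σ 10^(L/10) = 10^(81/10) + 10^(100/10) = 1.013e+10.
L_total = 10·log₁₀(1.013e+10) = 100.05 dB SPL.

100.1 dB SPL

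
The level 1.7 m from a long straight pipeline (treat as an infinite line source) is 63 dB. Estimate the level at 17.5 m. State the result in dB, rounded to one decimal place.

52.9 dB

Line-source attenuation: ΔL = 10·log₁₀(r₂/r₁) = 10·log₁₀(17.5/1.7) = 10.126 dB.
L₂ = 63 − 10·log₁₀(17.5/1.7) = 63 − 10.126 = 52.87 dB.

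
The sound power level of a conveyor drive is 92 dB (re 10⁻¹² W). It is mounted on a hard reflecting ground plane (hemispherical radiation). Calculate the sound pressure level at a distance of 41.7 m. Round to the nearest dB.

Free-field hemispherical radiation: L_p = L_w − 10·log₁₀(2π·r²), r = 41.7 m.
2π·r² = 1.093e+04 m², 10·log₁₀ of that is 40.385 dB.
L_p = 92 − 40.385 = 51.62 dB.

52 dB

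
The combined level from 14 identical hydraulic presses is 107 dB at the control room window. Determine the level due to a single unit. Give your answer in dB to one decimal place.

For N identical incoherent sources L_total = L₁ + 10·log₁₀ N, so L₁ = 107 − 10·log₁₀(14) = 107 − 11.461.

95.5 dB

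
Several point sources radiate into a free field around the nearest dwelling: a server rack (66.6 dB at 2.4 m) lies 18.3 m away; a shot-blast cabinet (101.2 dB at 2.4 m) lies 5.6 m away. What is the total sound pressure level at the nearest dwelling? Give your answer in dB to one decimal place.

Apply inverse-square spreading to bring every level to the receiver, then sum 10^(L/10).
server rack: 66.6 − 20·log₁₀(18.3/2.4) = 66.6 − 17.64 = 48.96 dB.
shot-blast cabinet: 101.2 − 20·log₁₀(5.6/2.4) = 101.2 − 7.36 = 93.84 dB.
Σ 10^(L/10) = 2.421e+09 → L_total = 10·log₁₀(2.421e+09) = 93.84 dB.

93.8 dB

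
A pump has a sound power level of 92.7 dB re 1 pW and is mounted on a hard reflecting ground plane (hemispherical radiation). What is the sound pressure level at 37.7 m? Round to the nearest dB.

Free-field hemispherical radiation: L_p = L_w − 10·log₁₀(2π·r²), r = 37.7 m.
2π·r² = 8930 m², 10·log₁₀ of that is 39.509 dB.
L_p = 92.7 − 39.509 = 53.19 dB.

53 dB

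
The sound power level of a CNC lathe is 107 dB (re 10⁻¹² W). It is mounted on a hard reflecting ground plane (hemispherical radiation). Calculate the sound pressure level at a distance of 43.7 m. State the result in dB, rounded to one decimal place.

66.2 dB

Free-field hemispherical radiation: L_p = L_w − 10·log₁₀(2π·r²), r = 43.7 m.
2π·r² = 1.2e+04 m², 10·log₁₀ of that is 40.791 dB.
L_p = 107 − 40.791 = 66.21 dB.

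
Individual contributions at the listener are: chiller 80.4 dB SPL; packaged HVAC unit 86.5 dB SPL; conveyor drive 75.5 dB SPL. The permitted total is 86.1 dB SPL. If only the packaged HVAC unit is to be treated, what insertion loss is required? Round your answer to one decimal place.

The untreated sources together contribute 10^(80.4/10) + 10^(75.5/10) = 1.451e+08, i.e. 81.62 dB SPL.
To meet 86.1 dB SPL overall, the treated packaged HVAC unit may contribute at most 10^(86.1/10) − 1.451e+08 = 2.623e+08, i.e. 84.19 dB SPL.
Required insertion loss = 86.5 − 84.19 = 2.31 dB.

2.3 dB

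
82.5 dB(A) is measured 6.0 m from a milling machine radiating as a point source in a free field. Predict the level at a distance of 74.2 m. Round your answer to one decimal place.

Point-source attenuation: ΔL = 20·log₁₀(r₂/r₁) = 20·log₁₀(74.2/6.0) = 21.845 dB.
L₂ = 82.5 − 20·log₁₀(74.2/6.0) = 82.5 − 21.845 = 60.65 dB(A).

60.7 dB(A)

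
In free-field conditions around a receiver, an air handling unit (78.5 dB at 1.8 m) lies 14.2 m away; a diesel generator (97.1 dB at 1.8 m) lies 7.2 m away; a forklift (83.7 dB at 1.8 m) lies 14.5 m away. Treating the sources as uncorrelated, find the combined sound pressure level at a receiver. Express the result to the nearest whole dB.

Propagate each source to the receiver with L = L_ref − 20·log₁₀(r/r_ref), then add intensities.
air handling unit: 78.5 − 20·log₁₀(14.2/1.8) = 78.5 − 17.94 = 60.56 dB.
diesel generator: 97.1 − 20·log₁₀(7.2/1.8) = 97.1 − 12.04 = 85.06 dB.
forklift: 83.7 − 20·log₁₀(14.5/1.8) = 83.7 − 18.12 = 65.58 dB.
Σ 10^(L/10) = 3.253e+08 → L_total = 10·log₁₀(3.253e+08) = 85.12 dB.

85 dB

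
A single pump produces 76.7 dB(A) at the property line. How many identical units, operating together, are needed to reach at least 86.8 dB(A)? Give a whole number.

Need L₁ + 10·log₁₀ N ≥ 86.8, i.e. log₁₀ N ≥ 1.01.
N ≥ 10^(10.1/10) = 10.233, so N = 11.

11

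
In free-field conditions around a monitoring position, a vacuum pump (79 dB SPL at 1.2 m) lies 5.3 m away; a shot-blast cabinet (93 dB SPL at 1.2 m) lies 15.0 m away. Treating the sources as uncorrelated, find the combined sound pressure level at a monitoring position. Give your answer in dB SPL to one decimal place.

Apply inverse-square spreading to bring every level to the receiver, then sum 10^(L/10).
vacuum pump: 79 − 20·log₁₀(5.3/1.2) = 79 − 12.90 = 66.10 dB SPL.
shot-blast cabinet: 93 − 20·log₁₀(15.0/1.2) = 93 − 21.94 = 71.06 dB SPL.
Σ 10^(L/10) = 1.684e+07 → L_total = 10·log₁₀(1.684e+07) = 72.26 dB SPL.

72.3 dB SPL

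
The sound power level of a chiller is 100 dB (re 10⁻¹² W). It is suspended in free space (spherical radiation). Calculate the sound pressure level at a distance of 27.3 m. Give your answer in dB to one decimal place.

Free-field spherical radiation: L_p = L_w − 10·log₁₀(4π·r²), r = 27.3 m.
4π·r² = 9366 m², 10·log₁₀ of that is 39.715 dB.
L_p = 100 − 39.715 = 60.28 dB.

60.3 dB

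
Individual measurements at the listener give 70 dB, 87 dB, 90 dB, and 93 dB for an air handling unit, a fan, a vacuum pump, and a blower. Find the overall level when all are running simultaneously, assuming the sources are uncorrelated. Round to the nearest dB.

95 dB

For uncorrelated sources the intensities add, so convert each level to linear form, sum, and take 10·log₁₀ of the total.
Σ 10^(L/10) = 10^(70/10) + 10^(87/10) + 10^(90/10) + 10^(93/10) = 3.506e+09.
L_total = 10·log₁₀(3.506e+09) = 95.45 dB.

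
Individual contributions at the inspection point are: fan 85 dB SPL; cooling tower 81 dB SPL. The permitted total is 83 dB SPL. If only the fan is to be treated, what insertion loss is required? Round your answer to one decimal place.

6.3 dB

Everything except the fan sums to 10^(81/10) = 1.259e+08 in linear terms, 81.00 dB SPL.
To meet 83 dB SPL overall, the treated fan may contribute at most 10^(83/10) − 1.259e+08 = 7.363e+07, i.e. 78.67 dB SPL.
Required insertion loss = 85 − 78.67 = 6.33 dB.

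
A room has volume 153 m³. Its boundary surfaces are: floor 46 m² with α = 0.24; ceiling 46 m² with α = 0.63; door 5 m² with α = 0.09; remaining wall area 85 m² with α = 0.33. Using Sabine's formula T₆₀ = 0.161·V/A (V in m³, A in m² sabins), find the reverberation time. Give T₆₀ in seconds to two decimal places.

A = Σ Sᵢαᵢ = 46·0.24 + 46·0.63 + 5·0.09 + 85·0.33 = 68.52 m².
T₆₀ = 0.161 × 153 / 68.52 = 0.360 s.

0.36 s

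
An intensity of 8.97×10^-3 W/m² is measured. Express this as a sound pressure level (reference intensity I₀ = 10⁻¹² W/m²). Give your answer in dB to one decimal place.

I/I₀ = 8.97×10^-3/10⁻¹² = 8.97×10^9, and L = 10·log₁₀(I/I₀).
L = 10·(0.9528 + 9) = 99.53 dB.

99.5 dB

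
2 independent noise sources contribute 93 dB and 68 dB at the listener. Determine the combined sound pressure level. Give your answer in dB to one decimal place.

For uncorrelated sources the intensities add, so convert each level to linear form, sum, and take 10·log₁₀ of the total.
Σ 10^(L/10) = 10^(93/10) + 10^(68/10) = 2.002e+09.
L_total = 10·log₁₀(2.002e+09) = 93.01 dB.

93.0 dB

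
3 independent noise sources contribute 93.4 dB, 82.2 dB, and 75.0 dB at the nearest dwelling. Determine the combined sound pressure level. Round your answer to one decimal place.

For uncorrelated sources the intensities add, so convert each level to linear form, sum, and take 10·log₁₀ of the total.
Σ 10^(L/10) = 10^(93.4/10) + 10^(82.2/10) + 10^(75.0/10) = 2.385e+09.
L_total = 10·log₁₀(2.385e+09) = 93.78 dB.

93.8 dB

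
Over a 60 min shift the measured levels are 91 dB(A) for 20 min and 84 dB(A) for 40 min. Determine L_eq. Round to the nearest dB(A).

L_eq = 10·log₁₀[(1/T)·Σ tᵢ·10^(Lᵢ/10)] with T = 60 min.
Σ tᵢ·10^(Lᵢ/10) = 20·10^(91/10) + 40·10^(84/10) = 3.523e+10.
L_eq = 10·log₁₀(3.523e+10/60) = 87.69 dB(A).

88 dB(A)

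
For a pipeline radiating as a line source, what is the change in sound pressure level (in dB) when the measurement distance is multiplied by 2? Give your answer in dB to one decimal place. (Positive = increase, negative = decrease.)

A line source loses 3 dB per doubling of distance; generally ΔL = −10·log₁₀(r₂/r₁).
ΔL = −10·log₁₀(2) = -3.01 dB.

-3.0 dB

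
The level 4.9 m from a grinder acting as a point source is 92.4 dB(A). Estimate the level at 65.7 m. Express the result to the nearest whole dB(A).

70 dB(A)

Point-source attenuation: ΔL = 20·log₁₀(r₂/r₁) = 20·log₁₀(65.7/4.9) = 22.547 dB.
L₂ = 92.4 − 20·log₁₀(65.7/4.9) = 92.4 − 22.547 = 69.85 dB(A).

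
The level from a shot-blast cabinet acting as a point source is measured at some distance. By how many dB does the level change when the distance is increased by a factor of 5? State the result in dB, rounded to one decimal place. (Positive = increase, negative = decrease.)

A point source loses 6 dB per doubling of distance; generally ΔL = −20·log₁₀(r₂/r₁).
ΔL = −20·log₁₀(5) = -13.98 dB.

-14.0 dB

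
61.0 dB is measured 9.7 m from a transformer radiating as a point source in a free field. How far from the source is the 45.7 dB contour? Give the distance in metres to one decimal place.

56.5 m

The 15.3 dB drop corresponds to a distance ratio of 10^(15.3/20) for a point source.
r₂ = 9.7·10^((61.0−45.7)/20) = 9.7·10^(15.3/20) = 56.46 m.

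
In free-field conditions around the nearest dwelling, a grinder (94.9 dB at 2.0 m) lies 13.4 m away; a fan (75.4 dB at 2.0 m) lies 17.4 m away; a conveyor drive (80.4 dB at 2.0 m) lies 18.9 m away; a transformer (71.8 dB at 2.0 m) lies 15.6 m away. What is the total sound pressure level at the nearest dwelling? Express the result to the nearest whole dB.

First find each source's level at the receiver (point-source: −20·log₁₀(r/r_ref)), then combine on an intensity basis.
grinder: 94.9 − 20·log₁₀(13.4/2.0) = 94.9 − 16.52 = 78.38 dB.
fan: 75.4 − 20·log₁₀(17.4/2.0) = 75.4 − 18.79 = 56.61 dB.
conveyor drive: 80.4 − 20·log₁₀(18.9/2.0) = 80.4 − 19.51 = 60.89 dB.
transformer: 71.8 − 20·log₁₀(15.6/2.0) = 71.8 − 17.84 = 53.96 dB.
Σ 10^(L/10) = 7.078e+07 → L_total = 10·log₁₀(7.078e+07) = 78.50 dB.

78 dB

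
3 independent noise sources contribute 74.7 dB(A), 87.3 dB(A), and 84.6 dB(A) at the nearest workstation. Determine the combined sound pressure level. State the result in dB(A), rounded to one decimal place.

89.3 dB(A)

Incoherent sources combine by intensity addition: L_total = 10·log₁₀(Σ 10^(L_i/10)).
Σ 10^(L/10) = 10^(74.7/10) + 10^(87.3/10) + 10^(84.6/10) = 8.549e+08.
L_total = 10·log₁₀(8.549e+08) = 89.32 dB(A).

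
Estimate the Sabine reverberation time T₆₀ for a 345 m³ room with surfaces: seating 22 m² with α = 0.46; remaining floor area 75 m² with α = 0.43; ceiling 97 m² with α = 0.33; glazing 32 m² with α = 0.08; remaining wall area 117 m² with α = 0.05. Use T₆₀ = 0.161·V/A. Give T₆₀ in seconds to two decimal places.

A = Σ Sᵢαᵢ = 22·0.46 + 75·0.43 + 97·0.33 + 32·0.08 + 117·0.05 = 82.79 m².
T₆₀ = 0.161·V/A = 0.161·345/82.79 = 0.671 s.

0.67 s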